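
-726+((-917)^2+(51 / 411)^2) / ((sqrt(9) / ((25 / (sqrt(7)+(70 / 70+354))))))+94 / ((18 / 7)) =67589447384440 / 3547847763 - 197283074125 *sqrt(7) / 3547847763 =18903.71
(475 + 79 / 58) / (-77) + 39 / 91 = -25715 / 4466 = -5.76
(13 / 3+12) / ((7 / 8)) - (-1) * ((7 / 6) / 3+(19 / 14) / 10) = 24181 / 1260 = 19.19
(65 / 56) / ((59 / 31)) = 2015 / 3304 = 0.61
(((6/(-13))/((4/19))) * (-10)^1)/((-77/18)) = -5130/1001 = -5.12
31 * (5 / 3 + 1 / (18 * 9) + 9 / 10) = 32302 / 405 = 79.76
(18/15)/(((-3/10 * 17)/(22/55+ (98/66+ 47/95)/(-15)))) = -50416/799425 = -0.06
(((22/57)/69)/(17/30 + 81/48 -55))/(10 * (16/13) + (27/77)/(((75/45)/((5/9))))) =-1761760/206403817713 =-0.00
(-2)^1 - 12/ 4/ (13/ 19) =-83/ 13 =-6.38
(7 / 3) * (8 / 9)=56 / 27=2.07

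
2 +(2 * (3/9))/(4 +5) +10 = 326/27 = 12.07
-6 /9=-2 /3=-0.67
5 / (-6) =-5 / 6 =-0.83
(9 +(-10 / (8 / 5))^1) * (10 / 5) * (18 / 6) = 33 / 2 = 16.50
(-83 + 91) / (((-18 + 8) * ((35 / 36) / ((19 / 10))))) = -1368 / 875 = -1.56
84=84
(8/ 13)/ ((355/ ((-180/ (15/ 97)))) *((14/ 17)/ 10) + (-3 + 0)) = -0.20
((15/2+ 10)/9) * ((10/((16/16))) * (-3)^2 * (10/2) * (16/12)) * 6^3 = 252000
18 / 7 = 2.57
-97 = -97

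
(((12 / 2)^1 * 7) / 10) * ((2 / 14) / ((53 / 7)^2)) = 147 / 14045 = 0.01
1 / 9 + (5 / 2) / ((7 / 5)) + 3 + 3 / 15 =3211 / 630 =5.10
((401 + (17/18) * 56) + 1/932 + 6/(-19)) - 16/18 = 8016151/17708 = 452.69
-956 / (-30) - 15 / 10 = 30.37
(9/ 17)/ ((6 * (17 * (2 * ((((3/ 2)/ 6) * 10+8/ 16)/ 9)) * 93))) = 3/ 35836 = 0.00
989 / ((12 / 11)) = 10879 / 12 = 906.58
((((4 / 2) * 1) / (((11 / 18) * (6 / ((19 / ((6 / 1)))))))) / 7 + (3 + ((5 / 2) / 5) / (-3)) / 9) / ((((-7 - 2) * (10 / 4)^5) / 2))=-14944 / 11694375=-0.00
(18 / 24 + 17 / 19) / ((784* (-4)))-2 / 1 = -476797 / 238336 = -2.00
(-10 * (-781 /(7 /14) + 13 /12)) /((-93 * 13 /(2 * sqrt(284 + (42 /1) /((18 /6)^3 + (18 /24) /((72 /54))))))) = -187310 * sqrt(31479) /76167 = -436.32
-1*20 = -20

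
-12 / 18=-0.67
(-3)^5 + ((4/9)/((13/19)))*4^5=49393/117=422.16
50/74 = 25/37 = 0.68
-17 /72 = -0.24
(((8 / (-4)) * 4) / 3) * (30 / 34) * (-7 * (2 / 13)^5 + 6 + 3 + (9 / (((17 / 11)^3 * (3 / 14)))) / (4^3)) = -2678507984255 / 124043050612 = -21.59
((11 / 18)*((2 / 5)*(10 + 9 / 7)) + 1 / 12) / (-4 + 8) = 0.71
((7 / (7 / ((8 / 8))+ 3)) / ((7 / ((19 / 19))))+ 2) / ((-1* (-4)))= 21 / 40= 0.52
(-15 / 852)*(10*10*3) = -375 / 71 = -5.28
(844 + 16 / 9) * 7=53284 / 9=5920.44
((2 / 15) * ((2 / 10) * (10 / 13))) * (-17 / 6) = -34 / 585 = -0.06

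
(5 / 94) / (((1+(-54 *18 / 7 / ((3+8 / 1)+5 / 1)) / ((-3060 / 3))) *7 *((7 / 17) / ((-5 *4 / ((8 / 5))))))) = -0.23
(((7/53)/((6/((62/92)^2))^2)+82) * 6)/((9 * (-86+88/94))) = -0.64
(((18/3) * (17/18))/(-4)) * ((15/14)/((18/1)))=-85/1008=-0.08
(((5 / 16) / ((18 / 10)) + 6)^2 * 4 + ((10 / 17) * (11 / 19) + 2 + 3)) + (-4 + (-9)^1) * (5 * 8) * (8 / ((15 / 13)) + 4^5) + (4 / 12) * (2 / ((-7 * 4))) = -6281619824539 / 11721024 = -535927.56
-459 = -459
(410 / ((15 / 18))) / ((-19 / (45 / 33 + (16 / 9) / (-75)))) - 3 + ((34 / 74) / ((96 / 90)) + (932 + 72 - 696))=7536896863 / 27838800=270.73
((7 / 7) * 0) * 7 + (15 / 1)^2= 225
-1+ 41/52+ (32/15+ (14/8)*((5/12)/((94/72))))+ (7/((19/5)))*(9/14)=1276241/348270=3.66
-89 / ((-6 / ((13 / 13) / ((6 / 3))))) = 7.42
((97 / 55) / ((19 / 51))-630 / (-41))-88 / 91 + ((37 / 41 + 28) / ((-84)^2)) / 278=6967938309851 / 364187984160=19.13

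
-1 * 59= -59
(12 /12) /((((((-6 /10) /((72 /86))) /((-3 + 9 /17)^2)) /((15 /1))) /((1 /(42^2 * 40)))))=-45 /24854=-0.00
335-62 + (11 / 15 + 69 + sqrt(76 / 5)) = 2 * sqrt(95) / 5 + 5141 / 15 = 346.63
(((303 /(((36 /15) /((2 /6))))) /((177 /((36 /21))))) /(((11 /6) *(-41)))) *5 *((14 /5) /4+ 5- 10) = 21715 /186263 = 0.12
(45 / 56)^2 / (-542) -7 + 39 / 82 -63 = -4845112081 / 69688192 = -69.53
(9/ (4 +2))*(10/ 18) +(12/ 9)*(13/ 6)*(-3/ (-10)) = 17/ 10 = 1.70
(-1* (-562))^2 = 315844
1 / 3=0.33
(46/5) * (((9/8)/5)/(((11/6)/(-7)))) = -4347/550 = -7.90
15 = 15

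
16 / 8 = 2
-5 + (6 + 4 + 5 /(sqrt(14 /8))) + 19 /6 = 10 * sqrt(7) /7 + 49 /6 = 11.95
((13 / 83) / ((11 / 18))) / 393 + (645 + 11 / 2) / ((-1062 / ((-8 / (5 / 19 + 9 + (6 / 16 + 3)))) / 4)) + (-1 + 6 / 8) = 635172534751 / 488004639012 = 1.30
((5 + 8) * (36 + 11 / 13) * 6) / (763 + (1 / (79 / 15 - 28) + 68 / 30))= 7350255 / 1957057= 3.76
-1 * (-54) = 54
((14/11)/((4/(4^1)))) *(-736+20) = -10024/11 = -911.27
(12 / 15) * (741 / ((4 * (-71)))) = -741 / 355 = -2.09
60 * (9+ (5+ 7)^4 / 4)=311580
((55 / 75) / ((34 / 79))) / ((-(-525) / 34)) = 869 / 7875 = 0.11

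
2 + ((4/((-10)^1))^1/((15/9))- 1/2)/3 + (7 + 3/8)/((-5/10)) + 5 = -2399/300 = -8.00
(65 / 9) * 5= 325 / 9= 36.11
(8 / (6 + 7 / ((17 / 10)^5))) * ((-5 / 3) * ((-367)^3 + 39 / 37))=51936718958988880 / 511662381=101505838.40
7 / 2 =3.50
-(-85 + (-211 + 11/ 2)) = 581/ 2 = 290.50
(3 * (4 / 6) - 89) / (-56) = 87 / 56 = 1.55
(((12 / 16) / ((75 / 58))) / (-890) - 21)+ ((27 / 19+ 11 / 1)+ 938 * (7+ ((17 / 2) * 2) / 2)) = 12285470449 / 845500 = 14530.42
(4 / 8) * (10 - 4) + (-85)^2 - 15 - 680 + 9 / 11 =71872 / 11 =6533.82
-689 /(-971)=689 /971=0.71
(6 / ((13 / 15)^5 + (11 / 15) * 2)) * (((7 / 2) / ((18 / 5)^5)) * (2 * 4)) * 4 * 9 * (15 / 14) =48828125 / 8910258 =5.48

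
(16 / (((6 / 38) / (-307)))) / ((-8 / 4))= 15554.67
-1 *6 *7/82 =-21/41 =-0.51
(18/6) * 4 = 12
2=2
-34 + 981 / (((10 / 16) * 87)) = -2314 / 145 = -15.96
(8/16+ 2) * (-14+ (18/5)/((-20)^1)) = -709/20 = -35.45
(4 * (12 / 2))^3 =13824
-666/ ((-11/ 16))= 10656/ 11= 968.73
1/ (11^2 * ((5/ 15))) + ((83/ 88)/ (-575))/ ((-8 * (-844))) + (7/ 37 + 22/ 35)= 820111727693/ 973364268800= 0.84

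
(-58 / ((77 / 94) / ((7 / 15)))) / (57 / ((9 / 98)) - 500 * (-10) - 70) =-1363 / 228965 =-0.01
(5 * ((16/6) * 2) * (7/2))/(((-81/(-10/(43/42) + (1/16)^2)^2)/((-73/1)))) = 29513585626595/3680722944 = 8018.42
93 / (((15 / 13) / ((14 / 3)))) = 5642 / 15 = 376.13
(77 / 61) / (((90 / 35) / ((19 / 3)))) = 10241 / 3294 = 3.11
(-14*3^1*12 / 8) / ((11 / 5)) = -28.64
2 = 2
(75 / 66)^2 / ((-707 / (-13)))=8125 / 342188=0.02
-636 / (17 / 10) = -6360 / 17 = -374.12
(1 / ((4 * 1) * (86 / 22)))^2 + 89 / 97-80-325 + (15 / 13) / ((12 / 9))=-15042031911 / 37305424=-403.21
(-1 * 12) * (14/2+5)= -144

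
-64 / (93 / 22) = -1408 / 93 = -15.14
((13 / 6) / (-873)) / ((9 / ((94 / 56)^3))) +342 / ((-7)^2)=7221558973 / 1034861184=6.98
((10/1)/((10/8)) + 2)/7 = 10/7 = 1.43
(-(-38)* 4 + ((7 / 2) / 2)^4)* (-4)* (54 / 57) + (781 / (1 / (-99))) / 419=-202801275 / 254752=-796.07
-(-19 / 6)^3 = 6859 / 216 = 31.75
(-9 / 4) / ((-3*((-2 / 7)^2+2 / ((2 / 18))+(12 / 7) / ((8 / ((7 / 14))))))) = 147 / 3565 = 0.04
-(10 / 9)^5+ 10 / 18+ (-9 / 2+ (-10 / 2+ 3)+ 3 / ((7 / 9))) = -3125543 / 826686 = -3.78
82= 82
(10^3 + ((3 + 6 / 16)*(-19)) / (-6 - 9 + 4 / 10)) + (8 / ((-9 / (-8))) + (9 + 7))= 5400557 / 5256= 1027.50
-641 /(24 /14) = -4487 /12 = -373.92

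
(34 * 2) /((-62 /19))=-646 /31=-20.84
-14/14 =-1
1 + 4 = 5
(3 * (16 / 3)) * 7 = 112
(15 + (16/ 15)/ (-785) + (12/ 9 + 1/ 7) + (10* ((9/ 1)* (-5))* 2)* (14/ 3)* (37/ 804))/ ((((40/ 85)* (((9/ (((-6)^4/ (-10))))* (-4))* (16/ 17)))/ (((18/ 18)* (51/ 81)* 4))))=-99940850299/ 27612375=-3619.42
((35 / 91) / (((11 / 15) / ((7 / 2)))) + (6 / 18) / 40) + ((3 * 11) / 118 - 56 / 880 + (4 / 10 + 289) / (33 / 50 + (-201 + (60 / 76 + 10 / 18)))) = 0.61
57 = 57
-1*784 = -784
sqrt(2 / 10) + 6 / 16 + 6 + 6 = 12.82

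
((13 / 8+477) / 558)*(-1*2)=-1.72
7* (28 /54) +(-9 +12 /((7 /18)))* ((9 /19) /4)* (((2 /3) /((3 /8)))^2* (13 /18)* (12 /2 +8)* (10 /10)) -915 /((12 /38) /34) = -50493901 /513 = -98428.66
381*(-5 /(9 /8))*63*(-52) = 5547360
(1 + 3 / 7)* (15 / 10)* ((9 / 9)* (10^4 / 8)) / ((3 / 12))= 75000 / 7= 10714.29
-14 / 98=-1 / 7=-0.14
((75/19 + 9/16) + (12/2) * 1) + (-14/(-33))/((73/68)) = 7986163/732336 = 10.91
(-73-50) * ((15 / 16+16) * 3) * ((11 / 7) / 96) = -102.31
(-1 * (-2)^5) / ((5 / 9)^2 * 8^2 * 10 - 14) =0.17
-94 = -94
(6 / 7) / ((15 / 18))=36 / 35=1.03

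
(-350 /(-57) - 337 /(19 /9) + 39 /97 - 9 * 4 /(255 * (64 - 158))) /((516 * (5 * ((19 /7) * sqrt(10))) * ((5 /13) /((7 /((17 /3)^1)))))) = -538496657153 * sqrt(10) /76696290648750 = -0.02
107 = 107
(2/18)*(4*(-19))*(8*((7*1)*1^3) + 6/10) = -21508/45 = -477.96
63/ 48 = 21/ 16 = 1.31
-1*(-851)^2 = -724201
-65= -65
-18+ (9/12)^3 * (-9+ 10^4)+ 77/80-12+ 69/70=9378659/2240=4186.90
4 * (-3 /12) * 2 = -2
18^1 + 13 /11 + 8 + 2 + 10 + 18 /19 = 40.13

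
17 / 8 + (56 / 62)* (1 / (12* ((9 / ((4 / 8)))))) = 14257 / 6696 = 2.13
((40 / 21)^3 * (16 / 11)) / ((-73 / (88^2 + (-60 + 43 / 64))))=-7869104000 / 7436583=-1058.16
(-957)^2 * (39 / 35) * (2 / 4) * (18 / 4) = 2296164.28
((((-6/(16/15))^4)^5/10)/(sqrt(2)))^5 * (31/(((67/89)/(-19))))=-1422683150245312804200532000000000000000000000000000000000000000000000000.00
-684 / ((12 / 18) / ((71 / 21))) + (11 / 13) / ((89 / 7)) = -28093735 / 8099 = -3468.79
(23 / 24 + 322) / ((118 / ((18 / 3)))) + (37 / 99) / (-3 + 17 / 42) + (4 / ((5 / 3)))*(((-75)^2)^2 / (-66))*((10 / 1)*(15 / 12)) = -24417675489149 / 1697784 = -14382086.00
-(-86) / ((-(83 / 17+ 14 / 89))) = -130118 / 7625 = -17.06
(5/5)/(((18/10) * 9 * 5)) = 1/81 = 0.01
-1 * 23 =-23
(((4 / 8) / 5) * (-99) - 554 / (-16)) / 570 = 989 / 22800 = 0.04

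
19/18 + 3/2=23/9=2.56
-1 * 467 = -467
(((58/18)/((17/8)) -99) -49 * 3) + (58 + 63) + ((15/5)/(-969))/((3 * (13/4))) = -4666583/37791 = -123.48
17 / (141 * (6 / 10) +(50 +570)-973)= -85 / 1342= -0.06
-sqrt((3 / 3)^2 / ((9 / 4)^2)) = -4 / 9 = -0.44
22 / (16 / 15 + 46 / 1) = 165 / 353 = 0.47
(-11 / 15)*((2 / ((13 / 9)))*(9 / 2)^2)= -2673 / 130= -20.56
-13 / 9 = -1.44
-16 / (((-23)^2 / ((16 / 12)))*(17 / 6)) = -128 / 8993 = -0.01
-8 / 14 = -4 / 7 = -0.57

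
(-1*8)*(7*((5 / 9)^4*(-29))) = 1015000 / 6561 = 154.70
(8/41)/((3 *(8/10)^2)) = 25/246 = 0.10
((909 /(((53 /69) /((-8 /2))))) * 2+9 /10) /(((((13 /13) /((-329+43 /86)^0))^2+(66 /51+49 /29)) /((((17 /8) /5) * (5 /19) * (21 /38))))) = -883032745203 /6012353920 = -146.87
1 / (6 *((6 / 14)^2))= 49 / 54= 0.91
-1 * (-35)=35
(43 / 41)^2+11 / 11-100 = -164570 / 1681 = -97.90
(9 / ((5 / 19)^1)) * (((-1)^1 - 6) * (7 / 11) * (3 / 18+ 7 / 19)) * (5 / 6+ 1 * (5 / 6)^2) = -2989 / 24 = -124.54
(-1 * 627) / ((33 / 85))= -1615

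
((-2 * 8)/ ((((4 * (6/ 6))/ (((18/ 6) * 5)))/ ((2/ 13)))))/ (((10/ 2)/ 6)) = -144/ 13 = -11.08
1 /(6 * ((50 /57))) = 19 /100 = 0.19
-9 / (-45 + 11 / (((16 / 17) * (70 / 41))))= 10080 / 42733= 0.24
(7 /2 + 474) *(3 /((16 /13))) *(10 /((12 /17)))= 1055275 /64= 16488.67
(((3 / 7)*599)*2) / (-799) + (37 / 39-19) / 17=-371782 / 218127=-1.70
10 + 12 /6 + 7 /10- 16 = -33 /10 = -3.30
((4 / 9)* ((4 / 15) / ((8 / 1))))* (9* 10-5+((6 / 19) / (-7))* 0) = 34 / 27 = 1.26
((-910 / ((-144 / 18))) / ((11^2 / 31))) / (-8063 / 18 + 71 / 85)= -348075 / 5340214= -0.07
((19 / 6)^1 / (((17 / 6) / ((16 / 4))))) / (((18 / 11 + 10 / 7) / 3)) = 4389 / 1003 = 4.38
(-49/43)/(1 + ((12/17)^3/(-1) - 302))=240737/63663263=0.00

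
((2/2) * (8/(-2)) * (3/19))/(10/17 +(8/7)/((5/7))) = -170/589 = -0.29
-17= -17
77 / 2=38.50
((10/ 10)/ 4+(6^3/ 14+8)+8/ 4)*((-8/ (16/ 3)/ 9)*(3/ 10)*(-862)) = 1106.75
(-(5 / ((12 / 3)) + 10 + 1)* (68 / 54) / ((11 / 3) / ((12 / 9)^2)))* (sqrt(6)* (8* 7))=-373184* sqrt(6) / 891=-1025.94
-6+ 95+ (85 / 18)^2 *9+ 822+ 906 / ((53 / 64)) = 4208537 / 1908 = 2205.73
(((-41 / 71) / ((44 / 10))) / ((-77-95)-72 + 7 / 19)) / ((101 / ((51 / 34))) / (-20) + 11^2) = 0.00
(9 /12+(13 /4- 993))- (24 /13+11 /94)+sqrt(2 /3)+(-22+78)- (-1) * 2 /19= -21705531 /23218+sqrt(6) /3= -934.04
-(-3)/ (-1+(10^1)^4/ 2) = 3/ 4999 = 0.00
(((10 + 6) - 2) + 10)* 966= 23184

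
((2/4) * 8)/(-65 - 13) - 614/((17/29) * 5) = -694604/3315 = -209.53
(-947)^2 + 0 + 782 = 897591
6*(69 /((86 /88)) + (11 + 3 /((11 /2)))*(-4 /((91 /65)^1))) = 747312 /3311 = 225.71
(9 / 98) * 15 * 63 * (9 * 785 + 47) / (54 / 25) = 285750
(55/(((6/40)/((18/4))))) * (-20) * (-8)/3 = 88000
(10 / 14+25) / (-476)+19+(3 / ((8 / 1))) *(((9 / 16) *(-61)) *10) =-5849707 / 53312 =-109.73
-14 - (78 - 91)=-1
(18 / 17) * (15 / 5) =54 / 17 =3.18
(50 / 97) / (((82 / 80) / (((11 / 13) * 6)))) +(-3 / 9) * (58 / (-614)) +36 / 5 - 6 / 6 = 2091471896 / 238083105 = 8.78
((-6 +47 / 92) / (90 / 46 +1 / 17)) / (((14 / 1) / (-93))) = 798405 / 44128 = 18.09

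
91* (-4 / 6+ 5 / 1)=1183 / 3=394.33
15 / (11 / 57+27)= 171 / 310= 0.55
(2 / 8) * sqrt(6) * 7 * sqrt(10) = 7 * sqrt(15) / 2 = 13.56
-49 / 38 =-1.29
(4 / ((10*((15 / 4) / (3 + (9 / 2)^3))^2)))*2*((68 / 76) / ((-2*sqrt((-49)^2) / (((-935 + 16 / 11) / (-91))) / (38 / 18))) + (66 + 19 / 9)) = 539644074643 / 15765750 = 34228.89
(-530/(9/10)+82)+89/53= -240985/477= -505.21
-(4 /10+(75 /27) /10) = -61 /90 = -0.68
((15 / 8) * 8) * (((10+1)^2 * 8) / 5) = 2904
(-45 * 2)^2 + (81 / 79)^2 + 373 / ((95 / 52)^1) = 4924123231 / 592895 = 8305.22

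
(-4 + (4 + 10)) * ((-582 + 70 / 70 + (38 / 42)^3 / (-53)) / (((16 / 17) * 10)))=-617.33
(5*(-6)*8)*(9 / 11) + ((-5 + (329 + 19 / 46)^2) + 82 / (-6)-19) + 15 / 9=2520339003 / 23276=108280.59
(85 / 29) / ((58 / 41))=3485 / 1682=2.07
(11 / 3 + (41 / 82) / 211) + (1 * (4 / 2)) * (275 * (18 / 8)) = 785660 / 633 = 1241.17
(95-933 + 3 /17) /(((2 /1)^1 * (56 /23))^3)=-7.26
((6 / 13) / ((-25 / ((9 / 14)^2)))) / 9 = -27 / 31850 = -0.00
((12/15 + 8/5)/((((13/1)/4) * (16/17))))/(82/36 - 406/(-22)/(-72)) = 0.39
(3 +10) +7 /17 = 228 /17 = 13.41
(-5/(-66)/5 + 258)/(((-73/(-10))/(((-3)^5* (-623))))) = 4296672135/803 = 5350774.76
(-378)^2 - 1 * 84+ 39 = 142839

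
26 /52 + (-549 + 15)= -1067 /2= -533.50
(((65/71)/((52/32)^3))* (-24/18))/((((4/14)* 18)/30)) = -179200/107991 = -1.66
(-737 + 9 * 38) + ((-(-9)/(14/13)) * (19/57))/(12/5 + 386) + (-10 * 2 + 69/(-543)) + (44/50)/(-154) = -51071119229/123025700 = -415.13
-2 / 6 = -1 / 3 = -0.33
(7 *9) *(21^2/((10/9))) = 250047/10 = 25004.70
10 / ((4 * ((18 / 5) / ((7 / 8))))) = 175 / 288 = 0.61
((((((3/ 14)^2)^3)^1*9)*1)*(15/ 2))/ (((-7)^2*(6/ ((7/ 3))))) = 10935/ 210827008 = 0.00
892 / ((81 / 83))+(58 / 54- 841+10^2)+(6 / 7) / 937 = 92495504 / 531279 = 174.10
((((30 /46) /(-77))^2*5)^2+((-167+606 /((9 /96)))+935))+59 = 71723478311258596 /9837262146481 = 7291.00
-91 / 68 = -1.34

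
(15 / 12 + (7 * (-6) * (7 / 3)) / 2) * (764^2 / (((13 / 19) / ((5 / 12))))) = -661947745 / 39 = -16973019.10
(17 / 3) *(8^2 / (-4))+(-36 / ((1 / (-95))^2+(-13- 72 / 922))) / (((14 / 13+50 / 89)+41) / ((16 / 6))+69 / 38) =-53546277535661 / 591592702464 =-90.51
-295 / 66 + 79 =4919 / 66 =74.53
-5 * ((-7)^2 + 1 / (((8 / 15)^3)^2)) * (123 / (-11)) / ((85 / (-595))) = -104334606705 / 2883584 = -36182.27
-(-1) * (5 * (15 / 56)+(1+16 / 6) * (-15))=-3005 / 56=-53.66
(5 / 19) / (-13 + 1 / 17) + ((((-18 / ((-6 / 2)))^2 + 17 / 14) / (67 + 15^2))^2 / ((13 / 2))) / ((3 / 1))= -1328254615 / 68108712672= -0.02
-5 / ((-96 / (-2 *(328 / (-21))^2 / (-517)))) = 33620 / 683991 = 0.05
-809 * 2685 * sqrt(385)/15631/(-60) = 144811 * sqrt(385)/62524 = 45.44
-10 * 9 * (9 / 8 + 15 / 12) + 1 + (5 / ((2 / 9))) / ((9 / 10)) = -751 / 4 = -187.75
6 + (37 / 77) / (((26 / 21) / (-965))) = -368.53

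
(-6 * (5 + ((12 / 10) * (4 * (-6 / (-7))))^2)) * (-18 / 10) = 236.82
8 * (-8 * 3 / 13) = -192 / 13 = -14.77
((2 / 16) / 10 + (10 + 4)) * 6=3363 / 40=84.08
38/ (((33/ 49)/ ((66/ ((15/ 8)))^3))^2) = 22411266152726528/ 140625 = 159369003752.72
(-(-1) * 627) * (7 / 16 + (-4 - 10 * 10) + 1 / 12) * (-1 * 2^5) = 2076206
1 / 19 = 0.05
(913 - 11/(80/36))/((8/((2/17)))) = 18161/1360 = 13.35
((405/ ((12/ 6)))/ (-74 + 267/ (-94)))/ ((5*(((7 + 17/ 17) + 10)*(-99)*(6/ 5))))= 235/ 953436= 0.00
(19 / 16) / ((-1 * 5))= -19 / 80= -0.24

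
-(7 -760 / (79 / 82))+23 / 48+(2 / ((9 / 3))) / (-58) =28677031 / 36656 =782.33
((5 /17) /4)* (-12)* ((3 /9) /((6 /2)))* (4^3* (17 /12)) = -80 /9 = -8.89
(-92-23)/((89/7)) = -805/89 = -9.04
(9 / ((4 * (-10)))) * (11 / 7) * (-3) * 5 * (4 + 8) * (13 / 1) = 11583 / 14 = 827.36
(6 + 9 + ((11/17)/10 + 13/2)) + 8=2513/85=29.56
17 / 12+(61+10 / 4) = 779 / 12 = 64.92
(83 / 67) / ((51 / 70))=5810 / 3417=1.70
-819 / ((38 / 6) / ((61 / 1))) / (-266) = 21411 / 722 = 29.66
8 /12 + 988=2966 /3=988.67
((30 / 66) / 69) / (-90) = -1 / 13662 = -0.00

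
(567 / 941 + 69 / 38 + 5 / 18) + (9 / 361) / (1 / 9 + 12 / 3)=305671994 / 113120433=2.70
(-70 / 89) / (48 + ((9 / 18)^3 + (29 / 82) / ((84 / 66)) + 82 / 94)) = -7553840 / 473247443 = -0.02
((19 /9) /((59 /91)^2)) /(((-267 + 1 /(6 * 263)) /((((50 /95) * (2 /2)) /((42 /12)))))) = -2489032 /879979395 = -0.00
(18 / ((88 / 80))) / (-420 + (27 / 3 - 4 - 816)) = -180 / 13541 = -0.01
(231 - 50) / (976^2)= 181 / 952576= 0.00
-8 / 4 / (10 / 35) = -7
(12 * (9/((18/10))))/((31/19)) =1140/31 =36.77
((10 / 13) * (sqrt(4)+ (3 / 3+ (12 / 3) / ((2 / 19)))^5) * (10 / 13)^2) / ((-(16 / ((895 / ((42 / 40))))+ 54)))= -201876649737500 / 265544799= -760235.75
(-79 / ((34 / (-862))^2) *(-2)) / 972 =14675119 / 140454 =104.48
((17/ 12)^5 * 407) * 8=577881799/ 31104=18579.02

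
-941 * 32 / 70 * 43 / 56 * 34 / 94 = -1375742 / 11515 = -119.47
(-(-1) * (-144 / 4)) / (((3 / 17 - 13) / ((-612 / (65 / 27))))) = -5056344 / 7085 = -713.67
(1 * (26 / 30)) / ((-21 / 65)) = -169 / 63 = -2.68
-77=-77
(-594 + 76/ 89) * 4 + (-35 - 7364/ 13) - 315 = -3805426/ 1157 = -3289.05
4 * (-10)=-40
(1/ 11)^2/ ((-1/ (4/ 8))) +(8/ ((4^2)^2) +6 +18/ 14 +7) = 387935/ 27104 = 14.31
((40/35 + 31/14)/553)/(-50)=-47/387100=-0.00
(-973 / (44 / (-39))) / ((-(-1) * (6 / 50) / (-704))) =-5059600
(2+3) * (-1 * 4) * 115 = -2300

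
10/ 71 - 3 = -203/ 71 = -2.86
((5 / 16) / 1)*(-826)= -2065 / 8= -258.12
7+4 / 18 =65 / 9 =7.22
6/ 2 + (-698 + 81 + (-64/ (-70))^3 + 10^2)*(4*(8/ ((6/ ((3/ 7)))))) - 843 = -606242712/ 300125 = -2019.97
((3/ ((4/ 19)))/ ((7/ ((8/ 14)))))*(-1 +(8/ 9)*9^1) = 57/ 7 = 8.14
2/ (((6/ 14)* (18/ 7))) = 49/ 27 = 1.81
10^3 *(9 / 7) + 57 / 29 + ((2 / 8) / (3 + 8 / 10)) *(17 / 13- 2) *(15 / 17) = 4390320579 / 3409588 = 1287.64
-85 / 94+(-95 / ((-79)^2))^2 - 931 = -3411987297169 / 3661307614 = -931.90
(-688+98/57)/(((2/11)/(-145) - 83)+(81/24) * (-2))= 249572840/32638941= 7.65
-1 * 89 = -89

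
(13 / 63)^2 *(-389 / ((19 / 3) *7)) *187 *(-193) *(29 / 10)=68807094499 / 1759590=39104.05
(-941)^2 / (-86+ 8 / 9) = -7969329 / 766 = -10403.82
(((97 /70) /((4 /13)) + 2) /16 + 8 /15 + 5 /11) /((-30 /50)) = -206141 /88704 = -2.32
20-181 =-161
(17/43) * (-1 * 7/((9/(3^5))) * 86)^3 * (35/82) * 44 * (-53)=69283182209970960/41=1689833712438316.10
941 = 941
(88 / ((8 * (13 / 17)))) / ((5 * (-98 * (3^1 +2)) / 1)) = -187 / 31850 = -0.01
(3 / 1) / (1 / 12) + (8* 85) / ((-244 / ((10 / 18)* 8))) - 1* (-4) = 15160 / 549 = 27.61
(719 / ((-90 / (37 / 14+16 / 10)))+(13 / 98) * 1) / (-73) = 165439 / 357700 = 0.46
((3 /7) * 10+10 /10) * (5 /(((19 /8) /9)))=13320 /133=100.15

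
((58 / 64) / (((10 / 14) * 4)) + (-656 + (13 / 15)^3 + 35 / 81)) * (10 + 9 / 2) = -24602477033 / 2592000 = -9491.70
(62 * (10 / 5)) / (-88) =-31 / 22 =-1.41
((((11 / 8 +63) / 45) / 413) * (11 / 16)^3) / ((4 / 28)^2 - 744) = -959651 / 634310000640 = -0.00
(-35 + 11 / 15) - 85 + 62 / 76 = -67517 / 570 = -118.45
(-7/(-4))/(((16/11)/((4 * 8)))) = 38.50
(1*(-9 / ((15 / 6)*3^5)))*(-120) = 16 / 9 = 1.78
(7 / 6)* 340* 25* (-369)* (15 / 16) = -3430546.88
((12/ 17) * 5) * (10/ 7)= 600/ 119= 5.04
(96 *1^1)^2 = 9216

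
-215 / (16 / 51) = -10965 / 16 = -685.31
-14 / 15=-0.93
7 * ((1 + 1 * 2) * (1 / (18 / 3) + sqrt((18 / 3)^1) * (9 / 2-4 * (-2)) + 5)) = 217 / 2 + 525 * sqrt(6) / 2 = 751.49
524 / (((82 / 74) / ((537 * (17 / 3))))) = 58997684 / 41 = 1438967.90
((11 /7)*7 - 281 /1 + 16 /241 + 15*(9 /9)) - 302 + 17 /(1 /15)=-301.93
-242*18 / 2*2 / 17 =-4356 / 17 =-256.24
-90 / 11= -8.18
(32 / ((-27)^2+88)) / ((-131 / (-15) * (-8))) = -0.00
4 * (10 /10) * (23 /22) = 46 /11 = 4.18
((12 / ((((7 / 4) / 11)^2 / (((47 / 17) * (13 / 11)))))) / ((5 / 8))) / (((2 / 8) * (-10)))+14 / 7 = -20605262 / 20825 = -989.45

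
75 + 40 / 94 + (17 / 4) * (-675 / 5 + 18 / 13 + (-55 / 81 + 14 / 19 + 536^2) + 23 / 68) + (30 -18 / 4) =18363387798095 / 15045264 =1220542.74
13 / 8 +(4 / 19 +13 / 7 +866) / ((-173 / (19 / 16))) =-83967 / 19376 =-4.33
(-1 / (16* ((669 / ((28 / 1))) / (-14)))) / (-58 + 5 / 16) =-392 / 617487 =-0.00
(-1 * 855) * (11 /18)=-1045 /2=-522.50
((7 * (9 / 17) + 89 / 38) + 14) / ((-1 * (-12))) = 4317 / 2584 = 1.67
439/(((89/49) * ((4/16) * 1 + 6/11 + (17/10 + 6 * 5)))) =4732420/636261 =7.44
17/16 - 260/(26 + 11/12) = -44429/5168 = -8.60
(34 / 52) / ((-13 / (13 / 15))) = -17 / 390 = -0.04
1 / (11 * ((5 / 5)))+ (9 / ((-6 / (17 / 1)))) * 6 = -1682 / 11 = -152.91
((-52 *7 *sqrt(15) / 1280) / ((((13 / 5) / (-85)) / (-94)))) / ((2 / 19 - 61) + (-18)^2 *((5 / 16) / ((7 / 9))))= -3719345 *sqrt(15) / 294872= -48.85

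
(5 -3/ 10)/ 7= 47/ 70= 0.67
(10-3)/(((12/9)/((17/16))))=357/64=5.58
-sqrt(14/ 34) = -sqrt(119)/ 17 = -0.64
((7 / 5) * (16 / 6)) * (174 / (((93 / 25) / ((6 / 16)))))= 2030 / 31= 65.48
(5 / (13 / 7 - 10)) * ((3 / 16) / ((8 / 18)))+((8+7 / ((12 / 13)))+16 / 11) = 673301 / 40128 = 16.78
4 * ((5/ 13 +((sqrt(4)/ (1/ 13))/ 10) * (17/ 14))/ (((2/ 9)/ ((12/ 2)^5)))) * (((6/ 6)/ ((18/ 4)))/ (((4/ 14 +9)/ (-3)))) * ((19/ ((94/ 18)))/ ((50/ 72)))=-925691804928/ 4964375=-186466.94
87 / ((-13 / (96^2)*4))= -200448 / 13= -15419.08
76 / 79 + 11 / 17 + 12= 18277 / 1343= 13.61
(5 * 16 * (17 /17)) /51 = 80 /51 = 1.57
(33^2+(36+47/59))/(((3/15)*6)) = 166055/177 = 938.16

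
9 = 9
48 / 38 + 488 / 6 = 4708 / 57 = 82.60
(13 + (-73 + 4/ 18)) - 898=-8620/ 9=-957.78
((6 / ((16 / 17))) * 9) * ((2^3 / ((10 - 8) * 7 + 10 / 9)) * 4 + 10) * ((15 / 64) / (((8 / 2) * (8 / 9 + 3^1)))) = 75087 / 7168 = 10.48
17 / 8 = 2.12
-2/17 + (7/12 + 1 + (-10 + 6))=-2.53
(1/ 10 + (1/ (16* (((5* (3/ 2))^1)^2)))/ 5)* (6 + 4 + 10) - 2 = 1/ 225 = 0.00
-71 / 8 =-8.88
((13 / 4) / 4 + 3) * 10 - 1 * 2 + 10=369 / 8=46.12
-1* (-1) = 1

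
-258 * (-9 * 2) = 4644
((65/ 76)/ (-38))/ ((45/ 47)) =-611/ 25992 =-0.02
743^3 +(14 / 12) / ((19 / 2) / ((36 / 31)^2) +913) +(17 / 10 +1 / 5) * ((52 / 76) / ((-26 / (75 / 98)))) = 410172406.96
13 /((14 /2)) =13 /7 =1.86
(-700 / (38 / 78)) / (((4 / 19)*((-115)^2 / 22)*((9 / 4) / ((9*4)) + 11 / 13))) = -59488 / 4761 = -12.49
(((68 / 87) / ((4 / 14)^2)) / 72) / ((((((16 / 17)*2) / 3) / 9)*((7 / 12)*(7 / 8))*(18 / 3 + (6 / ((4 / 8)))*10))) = 289 / 9744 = 0.03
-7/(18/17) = -119/18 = -6.61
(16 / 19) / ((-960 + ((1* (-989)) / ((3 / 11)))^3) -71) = -108 / 6115902444061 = -0.00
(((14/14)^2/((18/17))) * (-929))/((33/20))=-157930/297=-531.75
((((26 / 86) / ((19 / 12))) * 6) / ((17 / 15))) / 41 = 0.02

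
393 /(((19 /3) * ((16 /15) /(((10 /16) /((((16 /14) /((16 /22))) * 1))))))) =618975 /26752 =23.14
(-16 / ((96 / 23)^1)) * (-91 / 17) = 2093 / 102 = 20.52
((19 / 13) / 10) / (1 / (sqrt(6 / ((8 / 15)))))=57*sqrt(5) / 260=0.49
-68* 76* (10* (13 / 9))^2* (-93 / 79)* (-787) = -2130814462400 / 2133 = -998975369.15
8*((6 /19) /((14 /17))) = 408 /133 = 3.07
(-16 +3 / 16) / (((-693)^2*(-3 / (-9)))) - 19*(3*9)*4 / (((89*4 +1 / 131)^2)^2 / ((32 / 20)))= -545152468101428647843 / 5507632324664543336210640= -0.00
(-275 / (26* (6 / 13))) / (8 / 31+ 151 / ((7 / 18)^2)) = -0.02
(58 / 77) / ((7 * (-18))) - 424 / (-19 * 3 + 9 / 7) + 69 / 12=16843217 / 1261260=13.35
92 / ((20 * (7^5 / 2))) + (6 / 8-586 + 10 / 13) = -2554073363 / 4369820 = -584.48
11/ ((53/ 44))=484/ 53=9.13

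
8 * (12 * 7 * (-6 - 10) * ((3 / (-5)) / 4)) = 8064 / 5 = 1612.80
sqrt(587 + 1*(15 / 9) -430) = 2*sqrt(357) / 3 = 12.60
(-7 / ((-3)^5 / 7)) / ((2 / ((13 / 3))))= 637 / 1458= 0.44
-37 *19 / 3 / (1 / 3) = -703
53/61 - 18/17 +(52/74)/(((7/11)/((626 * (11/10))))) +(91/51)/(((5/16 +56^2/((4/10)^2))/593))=38420973110977/50537383029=760.25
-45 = -45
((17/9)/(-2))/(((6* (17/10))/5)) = -25/54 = -0.46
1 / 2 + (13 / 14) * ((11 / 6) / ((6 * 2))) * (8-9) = 361 / 1008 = 0.36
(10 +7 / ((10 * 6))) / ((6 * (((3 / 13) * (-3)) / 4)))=-7891 / 810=-9.74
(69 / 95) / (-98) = -69 / 9310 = -0.01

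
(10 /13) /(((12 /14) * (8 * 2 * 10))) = 7 /1248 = 0.01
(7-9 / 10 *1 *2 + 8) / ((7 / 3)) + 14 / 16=1829 / 280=6.53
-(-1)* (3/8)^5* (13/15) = 1053/163840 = 0.01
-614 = -614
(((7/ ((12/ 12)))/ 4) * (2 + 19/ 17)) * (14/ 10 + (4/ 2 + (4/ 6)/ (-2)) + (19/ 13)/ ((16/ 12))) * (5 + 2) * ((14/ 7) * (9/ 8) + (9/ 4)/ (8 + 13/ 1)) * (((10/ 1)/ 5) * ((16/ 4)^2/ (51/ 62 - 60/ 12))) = -6903886/ 2405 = -2870.64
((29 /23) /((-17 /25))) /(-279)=725 /109089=0.01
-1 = -1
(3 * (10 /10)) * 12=36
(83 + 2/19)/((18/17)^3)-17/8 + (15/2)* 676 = 71164840/13851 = 5137.88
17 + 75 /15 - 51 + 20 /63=-1807 /63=-28.68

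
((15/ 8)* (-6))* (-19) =855/ 4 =213.75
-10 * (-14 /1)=140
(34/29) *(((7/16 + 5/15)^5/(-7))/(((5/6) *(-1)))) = 0.05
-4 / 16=-1 / 4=-0.25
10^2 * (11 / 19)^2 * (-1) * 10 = -121000 / 361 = -335.18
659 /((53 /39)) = 484.92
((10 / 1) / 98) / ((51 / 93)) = 155 / 833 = 0.19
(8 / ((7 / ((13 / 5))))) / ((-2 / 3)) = -156 / 35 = -4.46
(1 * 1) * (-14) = -14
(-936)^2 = 876096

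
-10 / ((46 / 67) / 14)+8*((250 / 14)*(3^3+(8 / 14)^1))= 4209190 / 1127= 3734.86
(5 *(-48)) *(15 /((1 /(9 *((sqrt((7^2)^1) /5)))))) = -45360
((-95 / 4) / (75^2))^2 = 361 / 20250000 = 0.00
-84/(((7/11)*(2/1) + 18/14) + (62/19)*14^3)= -122892/13103599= -0.01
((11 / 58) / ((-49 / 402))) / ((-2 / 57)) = 126027 / 2842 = 44.34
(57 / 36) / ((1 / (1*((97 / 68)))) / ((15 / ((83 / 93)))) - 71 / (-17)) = 14568915 / 38813252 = 0.38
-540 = -540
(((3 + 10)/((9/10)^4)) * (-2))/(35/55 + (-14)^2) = -2860000/14191443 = -0.20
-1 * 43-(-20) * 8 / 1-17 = 100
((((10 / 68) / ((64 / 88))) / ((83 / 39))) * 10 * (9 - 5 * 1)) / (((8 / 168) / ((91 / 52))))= 1576575 / 11288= 139.67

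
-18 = -18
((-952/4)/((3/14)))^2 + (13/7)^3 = 3808082605/3087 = 1233586.85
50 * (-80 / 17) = -4000 / 17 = -235.29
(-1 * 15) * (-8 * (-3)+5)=-435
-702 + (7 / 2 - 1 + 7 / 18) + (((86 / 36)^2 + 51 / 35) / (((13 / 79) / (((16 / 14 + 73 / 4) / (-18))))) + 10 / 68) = -314033717197 / 421031520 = -745.87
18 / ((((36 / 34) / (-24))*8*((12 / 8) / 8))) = -272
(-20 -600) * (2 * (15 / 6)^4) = -96875 / 2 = -48437.50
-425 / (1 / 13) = -5525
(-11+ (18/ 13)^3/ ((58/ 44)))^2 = 327800906521/ 4059346369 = 80.75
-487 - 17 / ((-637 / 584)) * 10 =-210939 / 637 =-331.14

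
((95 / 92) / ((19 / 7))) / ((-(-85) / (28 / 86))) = 0.00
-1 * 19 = -19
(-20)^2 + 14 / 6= 1207 / 3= 402.33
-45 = -45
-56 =-56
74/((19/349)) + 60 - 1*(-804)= 42242/19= 2223.26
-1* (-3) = 3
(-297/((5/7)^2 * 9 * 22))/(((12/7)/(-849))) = 291207/200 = 1456.04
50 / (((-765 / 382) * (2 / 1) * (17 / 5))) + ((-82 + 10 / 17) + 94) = 23192 / 2601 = 8.92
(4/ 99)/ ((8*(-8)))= -1/ 1584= -0.00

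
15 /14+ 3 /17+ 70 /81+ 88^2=149329549 /19278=7746.11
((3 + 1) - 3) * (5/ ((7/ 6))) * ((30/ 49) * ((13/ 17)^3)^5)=46067303712681681300/ 981811106667866816999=0.05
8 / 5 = 1.60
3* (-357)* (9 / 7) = -1377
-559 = -559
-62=-62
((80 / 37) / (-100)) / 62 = -2 / 5735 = -0.00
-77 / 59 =-1.31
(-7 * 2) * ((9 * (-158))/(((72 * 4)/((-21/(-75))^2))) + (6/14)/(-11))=328067/55000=5.96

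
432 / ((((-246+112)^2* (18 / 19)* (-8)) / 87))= -4959 / 17956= -0.28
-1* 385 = -385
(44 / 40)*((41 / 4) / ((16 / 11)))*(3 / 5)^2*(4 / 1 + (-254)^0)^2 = 44649 / 640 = 69.76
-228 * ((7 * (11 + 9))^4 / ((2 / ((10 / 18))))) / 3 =-8110044444.44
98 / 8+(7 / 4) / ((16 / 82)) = 679 / 32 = 21.22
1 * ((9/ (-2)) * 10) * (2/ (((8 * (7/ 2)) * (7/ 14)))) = -45/ 7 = -6.43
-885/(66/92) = -13570/11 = -1233.64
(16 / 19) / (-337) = -16 / 6403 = -0.00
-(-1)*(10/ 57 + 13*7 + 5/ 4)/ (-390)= -1621/ 6840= -0.24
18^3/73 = 5832/73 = 79.89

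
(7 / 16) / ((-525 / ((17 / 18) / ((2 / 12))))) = -17 / 3600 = -0.00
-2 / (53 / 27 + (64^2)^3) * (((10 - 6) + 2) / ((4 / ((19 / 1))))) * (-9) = 0.00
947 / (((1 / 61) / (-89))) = -5141263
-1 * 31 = -31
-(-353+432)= -79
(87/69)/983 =29/22609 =0.00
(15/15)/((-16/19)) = -19/16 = -1.19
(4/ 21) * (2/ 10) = 4/ 105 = 0.04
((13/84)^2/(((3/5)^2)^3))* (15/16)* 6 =13203125/4572288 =2.89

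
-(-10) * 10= 100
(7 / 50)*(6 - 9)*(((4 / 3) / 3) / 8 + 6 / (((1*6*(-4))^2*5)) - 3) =29659 / 24000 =1.24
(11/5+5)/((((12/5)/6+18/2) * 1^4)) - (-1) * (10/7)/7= 2234/2303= 0.97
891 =891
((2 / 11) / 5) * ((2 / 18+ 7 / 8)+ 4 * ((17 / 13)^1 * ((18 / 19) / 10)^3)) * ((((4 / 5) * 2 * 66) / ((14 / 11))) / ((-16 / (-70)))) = 8744189399 / 668752500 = 13.08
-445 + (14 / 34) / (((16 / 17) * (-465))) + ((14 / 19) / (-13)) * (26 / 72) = -445.02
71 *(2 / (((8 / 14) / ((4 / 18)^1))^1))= 55.22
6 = 6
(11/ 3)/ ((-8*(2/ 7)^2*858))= -49/ 7488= -0.01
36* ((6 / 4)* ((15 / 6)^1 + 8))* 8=4536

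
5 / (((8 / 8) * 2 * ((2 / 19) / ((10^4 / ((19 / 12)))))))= 150000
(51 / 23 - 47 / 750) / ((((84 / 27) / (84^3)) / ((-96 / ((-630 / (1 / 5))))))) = 899192448 / 71875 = 12510.50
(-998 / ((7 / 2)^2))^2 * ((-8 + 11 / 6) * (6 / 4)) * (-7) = 147408592 / 343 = 429762.66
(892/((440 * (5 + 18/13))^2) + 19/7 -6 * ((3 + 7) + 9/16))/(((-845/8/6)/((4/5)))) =1698977170092/616320079375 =2.76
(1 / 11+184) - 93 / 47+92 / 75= 7108964 / 38775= 183.34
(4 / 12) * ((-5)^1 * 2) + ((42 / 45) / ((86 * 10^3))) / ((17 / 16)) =-1522912 / 456875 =-3.33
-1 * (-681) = 681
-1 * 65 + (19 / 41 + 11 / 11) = -2605 / 41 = -63.54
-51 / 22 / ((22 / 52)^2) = -17238 / 1331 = -12.95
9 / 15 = 3 / 5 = 0.60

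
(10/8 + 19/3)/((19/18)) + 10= 653/38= 17.18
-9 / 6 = -3 / 2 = -1.50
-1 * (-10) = 10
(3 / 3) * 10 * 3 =30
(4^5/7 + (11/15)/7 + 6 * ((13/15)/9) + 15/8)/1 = 148.84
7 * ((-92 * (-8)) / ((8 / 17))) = 10948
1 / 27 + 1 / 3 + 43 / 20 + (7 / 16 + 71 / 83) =683647 / 179280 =3.81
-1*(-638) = 638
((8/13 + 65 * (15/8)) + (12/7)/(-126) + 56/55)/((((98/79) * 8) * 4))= 8203320737/2636874240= 3.11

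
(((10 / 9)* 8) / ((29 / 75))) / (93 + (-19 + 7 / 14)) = 0.31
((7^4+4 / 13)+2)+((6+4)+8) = 31477 / 13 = 2421.31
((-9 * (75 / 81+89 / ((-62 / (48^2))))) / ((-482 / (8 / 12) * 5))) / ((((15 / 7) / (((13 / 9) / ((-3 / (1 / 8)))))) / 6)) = 251840771 / 181545300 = 1.39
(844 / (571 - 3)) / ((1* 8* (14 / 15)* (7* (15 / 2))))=211 / 55664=0.00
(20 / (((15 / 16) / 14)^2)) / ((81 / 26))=5218304 / 3645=1431.63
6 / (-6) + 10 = 9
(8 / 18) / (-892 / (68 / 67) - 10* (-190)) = 68 / 156231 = 0.00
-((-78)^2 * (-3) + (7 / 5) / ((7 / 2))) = 91258 / 5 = 18251.60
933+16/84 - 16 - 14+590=31357/21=1493.19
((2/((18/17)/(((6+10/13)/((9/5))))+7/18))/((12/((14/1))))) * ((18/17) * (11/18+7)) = 632940/22567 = 28.05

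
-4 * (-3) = 12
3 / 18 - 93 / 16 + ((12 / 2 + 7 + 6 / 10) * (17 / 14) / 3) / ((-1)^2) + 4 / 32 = -9 / 560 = -0.02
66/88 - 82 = -325/4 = -81.25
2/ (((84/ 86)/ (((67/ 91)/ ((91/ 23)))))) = 66263/ 173901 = 0.38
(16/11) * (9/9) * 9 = 144/11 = 13.09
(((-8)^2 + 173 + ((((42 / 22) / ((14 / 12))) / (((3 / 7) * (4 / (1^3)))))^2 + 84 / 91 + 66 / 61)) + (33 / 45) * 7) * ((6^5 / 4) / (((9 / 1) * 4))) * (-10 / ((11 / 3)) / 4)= -38091445533 / 4221932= -9022.28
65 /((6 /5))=325 /6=54.17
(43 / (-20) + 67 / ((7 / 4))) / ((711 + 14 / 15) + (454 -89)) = 15177 / 452312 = 0.03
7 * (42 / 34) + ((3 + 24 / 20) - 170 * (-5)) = 73342 / 85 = 862.85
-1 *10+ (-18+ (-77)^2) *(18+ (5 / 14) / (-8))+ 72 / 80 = 59430009 / 560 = 106125.02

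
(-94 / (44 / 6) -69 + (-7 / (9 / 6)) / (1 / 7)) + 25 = -2953 / 33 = -89.48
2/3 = 0.67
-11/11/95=-1/95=-0.01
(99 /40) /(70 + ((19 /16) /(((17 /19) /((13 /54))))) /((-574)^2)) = 5444261424 /153979113115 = 0.04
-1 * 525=-525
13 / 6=2.17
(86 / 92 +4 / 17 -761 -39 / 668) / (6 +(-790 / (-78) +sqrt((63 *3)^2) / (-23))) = -7740474573 / 80582176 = -96.06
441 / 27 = 49 / 3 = 16.33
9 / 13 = 0.69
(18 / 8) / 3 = 3 / 4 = 0.75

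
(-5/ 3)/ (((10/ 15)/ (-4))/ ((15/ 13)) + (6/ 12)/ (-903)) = 11.49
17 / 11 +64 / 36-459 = -45112 / 99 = -455.68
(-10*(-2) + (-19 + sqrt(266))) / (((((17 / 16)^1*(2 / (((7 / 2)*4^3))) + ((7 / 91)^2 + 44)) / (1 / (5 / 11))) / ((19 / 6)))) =31647616 / 199949655 + 31647616*sqrt(266) / 199949655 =2.74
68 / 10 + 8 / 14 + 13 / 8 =2519 / 280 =9.00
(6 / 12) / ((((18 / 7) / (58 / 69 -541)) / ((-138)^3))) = 276029026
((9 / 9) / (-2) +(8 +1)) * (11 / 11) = 17 / 2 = 8.50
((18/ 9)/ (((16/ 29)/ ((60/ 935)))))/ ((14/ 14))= 87/ 374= 0.23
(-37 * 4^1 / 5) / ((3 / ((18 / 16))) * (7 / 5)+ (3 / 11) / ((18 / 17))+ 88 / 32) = -6512 / 1483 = -4.39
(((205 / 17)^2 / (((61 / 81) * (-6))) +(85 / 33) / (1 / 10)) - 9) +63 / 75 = -424231231 / 29087850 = -14.58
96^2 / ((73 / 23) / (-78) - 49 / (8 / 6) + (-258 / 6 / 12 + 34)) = -16533504 / 11435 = -1445.87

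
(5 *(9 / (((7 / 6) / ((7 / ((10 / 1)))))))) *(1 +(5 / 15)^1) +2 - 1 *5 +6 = 39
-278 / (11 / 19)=-5282 / 11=-480.18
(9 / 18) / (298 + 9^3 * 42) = 1 / 61832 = 0.00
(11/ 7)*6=66/ 7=9.43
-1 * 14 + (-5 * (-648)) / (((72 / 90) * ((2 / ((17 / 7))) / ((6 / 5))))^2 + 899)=-24319922 / 2339083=-10.40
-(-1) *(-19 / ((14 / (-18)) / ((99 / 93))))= 26.00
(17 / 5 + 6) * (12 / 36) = 47 / 15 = 3.13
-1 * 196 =-196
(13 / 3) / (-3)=-13 / 9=-1.44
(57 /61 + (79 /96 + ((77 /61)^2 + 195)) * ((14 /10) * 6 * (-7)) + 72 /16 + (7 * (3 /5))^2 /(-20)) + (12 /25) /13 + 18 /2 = -1121720473087 /96746000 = -11594.49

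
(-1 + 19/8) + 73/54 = 589/216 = 2.73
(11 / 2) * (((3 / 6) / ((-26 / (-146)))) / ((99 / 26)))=73 / 18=4.06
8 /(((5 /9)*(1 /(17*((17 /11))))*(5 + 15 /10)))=58.20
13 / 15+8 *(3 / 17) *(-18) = -6259 / 255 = -24.55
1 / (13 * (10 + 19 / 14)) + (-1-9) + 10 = 14 / 2067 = 0.01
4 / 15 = 0.27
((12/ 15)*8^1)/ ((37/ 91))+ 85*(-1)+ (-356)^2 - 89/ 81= 126665.64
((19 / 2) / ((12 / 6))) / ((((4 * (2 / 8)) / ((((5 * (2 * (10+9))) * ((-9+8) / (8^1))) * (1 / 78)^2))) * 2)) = -0.01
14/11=1.27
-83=-83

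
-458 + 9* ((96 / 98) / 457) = -10255562 / 22393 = -457.98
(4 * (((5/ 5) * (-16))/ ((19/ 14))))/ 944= -56/ 1121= -0.05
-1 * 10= -10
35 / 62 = 0.56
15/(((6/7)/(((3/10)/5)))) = 21/20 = 1.05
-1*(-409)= 409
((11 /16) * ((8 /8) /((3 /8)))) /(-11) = -0.17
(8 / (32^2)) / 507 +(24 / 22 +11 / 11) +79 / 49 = 129532955 / 34978944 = 3.70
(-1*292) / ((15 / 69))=-6716 / 5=-1343.20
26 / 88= 13 / 44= 0.30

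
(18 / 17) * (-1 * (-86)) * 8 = 12384 / 17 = 728.47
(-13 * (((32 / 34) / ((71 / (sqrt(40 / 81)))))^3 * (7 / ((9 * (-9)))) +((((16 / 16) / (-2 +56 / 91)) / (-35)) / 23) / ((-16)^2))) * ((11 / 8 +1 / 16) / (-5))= 169 / 12902400- 8572928 * sqrt(10) / 103832750257407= 0.00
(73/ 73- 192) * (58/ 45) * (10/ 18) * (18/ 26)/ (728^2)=-5539/ 31004064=-0.00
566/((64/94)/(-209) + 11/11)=5559818/9791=567.85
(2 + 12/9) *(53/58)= 265/87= 3.05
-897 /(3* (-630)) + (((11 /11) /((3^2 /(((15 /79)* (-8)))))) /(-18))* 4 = 76463 /149310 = 0.51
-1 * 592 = -592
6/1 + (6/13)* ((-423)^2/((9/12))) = 1431510/13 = 110116.15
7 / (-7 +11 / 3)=-21 / 10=-2.10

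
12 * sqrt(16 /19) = 48 * sqrt(19) /19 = 11.01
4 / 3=1.33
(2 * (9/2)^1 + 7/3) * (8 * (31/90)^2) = 65348/6075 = 10.76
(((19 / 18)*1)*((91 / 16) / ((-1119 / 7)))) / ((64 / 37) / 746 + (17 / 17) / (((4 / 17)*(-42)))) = 3134677 / 8252676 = 0.38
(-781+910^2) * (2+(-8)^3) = -421932690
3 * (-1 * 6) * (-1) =18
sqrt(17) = 4.12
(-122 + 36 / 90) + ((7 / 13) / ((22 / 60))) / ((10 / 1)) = -86839 / 715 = -121.45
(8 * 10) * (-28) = -2240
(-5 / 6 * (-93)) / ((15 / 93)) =961 / 2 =480.50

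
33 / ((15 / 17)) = 187 / 5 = 37.40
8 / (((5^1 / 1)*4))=2 / 5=0.40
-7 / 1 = -7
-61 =-61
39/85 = 0.46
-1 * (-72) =72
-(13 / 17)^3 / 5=-2197 / 24565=-0.09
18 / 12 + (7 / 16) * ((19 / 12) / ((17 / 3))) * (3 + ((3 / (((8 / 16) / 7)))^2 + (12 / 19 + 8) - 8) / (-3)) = -76201 / 1088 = -70.04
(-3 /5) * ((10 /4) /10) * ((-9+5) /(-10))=-3 /50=-0.06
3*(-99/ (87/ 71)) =-7029/ 29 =-242.38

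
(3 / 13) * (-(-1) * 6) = 18 / 13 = 1.38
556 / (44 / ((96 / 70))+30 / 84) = 46704 / 2725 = 17.14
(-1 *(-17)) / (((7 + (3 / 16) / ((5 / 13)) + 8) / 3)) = 1360 / 413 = 3.29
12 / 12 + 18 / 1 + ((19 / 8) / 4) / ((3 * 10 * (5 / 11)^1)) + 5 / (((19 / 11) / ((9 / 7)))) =14533397 / 638400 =22.77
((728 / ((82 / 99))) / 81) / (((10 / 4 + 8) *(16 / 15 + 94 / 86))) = 245960 / 514017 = 0.48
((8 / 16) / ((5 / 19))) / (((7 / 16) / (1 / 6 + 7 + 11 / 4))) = 646 / 15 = 43.07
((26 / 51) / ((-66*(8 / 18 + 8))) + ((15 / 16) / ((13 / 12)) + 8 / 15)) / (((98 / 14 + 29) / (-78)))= -968447 / 319770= -3.03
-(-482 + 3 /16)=7709 /16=481.81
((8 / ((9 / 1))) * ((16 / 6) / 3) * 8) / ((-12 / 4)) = -512 / 243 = -2.11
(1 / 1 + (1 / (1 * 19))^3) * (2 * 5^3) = 1715000 / 6859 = 250.04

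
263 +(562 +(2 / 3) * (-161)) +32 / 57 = 40939 / 57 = 718.23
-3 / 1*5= -15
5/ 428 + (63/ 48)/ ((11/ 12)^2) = 81497/ 51788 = 1.57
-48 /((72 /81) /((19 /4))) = -513 /2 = -256.50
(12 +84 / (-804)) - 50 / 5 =127 / 67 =1.90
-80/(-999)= 80/999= 0.08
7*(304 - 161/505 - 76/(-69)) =74341057/34845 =2133.48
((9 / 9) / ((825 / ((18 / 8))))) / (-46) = -3 / 50600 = -0.00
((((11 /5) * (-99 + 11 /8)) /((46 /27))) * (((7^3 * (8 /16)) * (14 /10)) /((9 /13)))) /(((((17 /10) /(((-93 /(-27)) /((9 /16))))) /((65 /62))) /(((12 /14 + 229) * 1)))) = -37949850.60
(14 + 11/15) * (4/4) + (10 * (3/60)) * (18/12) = 15.48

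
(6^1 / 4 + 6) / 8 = 15 / 16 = 0.94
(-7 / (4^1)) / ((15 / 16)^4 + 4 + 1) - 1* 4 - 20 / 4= -3519433 / 378305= -9.30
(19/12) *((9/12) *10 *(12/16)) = 285/32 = 8.91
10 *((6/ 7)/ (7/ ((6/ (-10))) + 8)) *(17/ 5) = -612/ 77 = -7.95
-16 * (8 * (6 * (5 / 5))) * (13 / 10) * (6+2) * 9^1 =-71884.80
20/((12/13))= 65/3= 21.67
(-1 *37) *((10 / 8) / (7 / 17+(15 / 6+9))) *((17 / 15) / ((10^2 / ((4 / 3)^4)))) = -342176 / 2460375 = -0.14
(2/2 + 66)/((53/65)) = 4355/53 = 82.17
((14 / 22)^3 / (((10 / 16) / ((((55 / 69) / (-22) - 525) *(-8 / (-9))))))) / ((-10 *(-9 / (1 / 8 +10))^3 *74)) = -134201151 / 362457920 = -0.37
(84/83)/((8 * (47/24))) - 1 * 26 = -101174/3901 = -25.94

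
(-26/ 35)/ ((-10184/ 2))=13/ 89110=0.00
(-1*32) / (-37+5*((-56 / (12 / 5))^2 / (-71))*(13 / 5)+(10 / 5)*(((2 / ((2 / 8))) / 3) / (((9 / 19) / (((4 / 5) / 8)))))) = 306720 / 1299353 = 0.24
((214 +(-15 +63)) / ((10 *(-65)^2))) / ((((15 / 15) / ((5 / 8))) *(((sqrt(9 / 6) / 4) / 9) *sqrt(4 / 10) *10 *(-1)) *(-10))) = 393 *sqrt(15) / 845000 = 0.00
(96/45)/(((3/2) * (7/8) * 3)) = 512/945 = 0.54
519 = 519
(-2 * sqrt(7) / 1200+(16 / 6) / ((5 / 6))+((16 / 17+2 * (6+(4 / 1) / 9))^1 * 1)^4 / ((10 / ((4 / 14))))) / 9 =20108986135408 / 172614103515 - sqrt(7) / 5400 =116.50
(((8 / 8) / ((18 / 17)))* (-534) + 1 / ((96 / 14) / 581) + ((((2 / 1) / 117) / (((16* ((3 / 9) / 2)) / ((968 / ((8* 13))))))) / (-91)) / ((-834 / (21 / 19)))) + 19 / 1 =-37190661397 / 92836432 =-400.60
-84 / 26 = -42 / 13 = -3.23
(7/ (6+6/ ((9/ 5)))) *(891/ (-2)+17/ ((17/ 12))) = -2601/ 8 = -325.12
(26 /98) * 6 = 78 /49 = 1.59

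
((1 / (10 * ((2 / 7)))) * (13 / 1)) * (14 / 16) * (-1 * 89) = -56693 / 160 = -354.33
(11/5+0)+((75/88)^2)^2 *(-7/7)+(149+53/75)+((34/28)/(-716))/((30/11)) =853113921126809/5635637145600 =151.38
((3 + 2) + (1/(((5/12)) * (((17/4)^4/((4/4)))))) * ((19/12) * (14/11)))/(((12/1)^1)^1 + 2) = 23036371/64311170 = 0.36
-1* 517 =-517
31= 31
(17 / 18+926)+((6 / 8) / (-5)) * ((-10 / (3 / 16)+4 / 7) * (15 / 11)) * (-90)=-61475 / 1386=-44.35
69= 69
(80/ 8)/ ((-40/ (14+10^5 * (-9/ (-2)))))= -112503.50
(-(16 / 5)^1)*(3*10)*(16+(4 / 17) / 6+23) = -3747.76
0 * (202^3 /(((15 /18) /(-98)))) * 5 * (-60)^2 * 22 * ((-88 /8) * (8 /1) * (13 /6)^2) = 0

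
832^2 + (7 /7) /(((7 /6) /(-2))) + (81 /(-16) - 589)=691628.22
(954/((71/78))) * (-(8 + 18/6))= -818532/71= -11528.62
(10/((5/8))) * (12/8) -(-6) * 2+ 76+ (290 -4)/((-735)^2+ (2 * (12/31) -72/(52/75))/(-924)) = 536441749644/4789635839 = 112.00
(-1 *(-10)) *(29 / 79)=290 / 79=3.67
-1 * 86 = -86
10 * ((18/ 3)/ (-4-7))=-60/ 11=-5.45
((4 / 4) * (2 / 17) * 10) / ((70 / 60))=120 / 119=1.01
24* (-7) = -168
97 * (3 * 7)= 2037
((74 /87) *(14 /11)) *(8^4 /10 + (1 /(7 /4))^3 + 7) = 35262924 /78155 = 451.19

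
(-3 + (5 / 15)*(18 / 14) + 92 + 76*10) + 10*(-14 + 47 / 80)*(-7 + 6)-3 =54911 / 56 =980.55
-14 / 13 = -1.08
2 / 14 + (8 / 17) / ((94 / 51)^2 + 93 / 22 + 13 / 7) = 5117353 / 26585167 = 0.19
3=3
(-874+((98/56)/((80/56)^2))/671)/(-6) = 234581257/1610400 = 145.67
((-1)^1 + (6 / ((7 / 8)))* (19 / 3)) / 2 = 21.21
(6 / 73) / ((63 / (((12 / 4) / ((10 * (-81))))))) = -1 / 206955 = -0.00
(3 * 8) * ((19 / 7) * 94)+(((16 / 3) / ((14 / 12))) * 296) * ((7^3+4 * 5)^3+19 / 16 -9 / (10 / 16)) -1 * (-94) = 2265330073786 / 35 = 64723716393.89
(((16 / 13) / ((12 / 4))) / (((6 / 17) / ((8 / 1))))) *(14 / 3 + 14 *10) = 472192 / 351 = 1345.28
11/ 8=1.38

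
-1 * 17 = -17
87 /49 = 1.78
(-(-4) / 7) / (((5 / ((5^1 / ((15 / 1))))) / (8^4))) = 16384 / 105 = 156.04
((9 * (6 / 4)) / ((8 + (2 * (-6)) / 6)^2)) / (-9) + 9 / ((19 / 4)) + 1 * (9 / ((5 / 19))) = 82201 / 2280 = 36.05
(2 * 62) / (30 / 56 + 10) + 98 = 32382 / 295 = 109.77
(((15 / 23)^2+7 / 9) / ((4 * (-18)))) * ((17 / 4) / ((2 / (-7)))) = 21301 / 85698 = 0.25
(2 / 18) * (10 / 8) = 5 / 36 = 0.14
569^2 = 323761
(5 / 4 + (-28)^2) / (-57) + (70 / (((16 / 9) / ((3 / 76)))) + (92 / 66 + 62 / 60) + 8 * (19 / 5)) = 689039 / 33440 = 20.61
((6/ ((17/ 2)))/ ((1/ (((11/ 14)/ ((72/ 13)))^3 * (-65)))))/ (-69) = 0.00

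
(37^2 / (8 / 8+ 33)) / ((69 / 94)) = 64343 / 1173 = 54.85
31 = 31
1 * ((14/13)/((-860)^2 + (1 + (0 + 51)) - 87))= 14/9614345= 0.00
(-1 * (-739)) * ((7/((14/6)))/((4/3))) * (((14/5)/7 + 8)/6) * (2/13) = 46557/130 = 358.13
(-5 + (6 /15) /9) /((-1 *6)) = 223 /270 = 0.83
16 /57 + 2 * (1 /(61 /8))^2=66832 /212097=0.32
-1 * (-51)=51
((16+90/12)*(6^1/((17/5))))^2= 497025/289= 1719.81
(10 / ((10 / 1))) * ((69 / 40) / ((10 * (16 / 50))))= 69 / 128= 0.54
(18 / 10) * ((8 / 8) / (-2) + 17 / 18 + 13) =121 / 5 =24.20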